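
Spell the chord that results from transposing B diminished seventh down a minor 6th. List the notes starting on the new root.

A minor 6th down from B is D-sharp, so the new chord is D-sharp diminished seventh.
root → D-sharp
3rd (minor 3rd) → F-sharp
5th (diminished 5th) → A
7th (diminished 7th) → C

D-sharp, F-sharp, A, C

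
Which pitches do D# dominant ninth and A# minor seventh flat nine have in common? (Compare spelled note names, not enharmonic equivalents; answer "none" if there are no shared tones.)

A# C# E#

D# dominant ninth = D#, F##, A#, C#, E#.
A# minor seventh flat nine = A#, C#, E#, G#, B.
Shared: A#, C#, E#.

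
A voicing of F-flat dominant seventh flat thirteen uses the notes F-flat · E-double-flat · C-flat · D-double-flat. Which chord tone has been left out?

The full F-flat dominant seventh flat thirteen chord is F-flat, A-flat, C-flat, E-double-flat, D-double-flat.
Comparing with the voicing, the major 3rd (3rd) — A-flat — is absent.

A-flat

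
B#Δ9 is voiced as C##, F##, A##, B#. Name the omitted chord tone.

D##

B#Δ9 = B#, D##, F##, A##, C##. The voicing lacks the 3rd (major 3rd), D##.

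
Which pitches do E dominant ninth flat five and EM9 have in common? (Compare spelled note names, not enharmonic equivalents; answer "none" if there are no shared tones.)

E  G♯  F♯

E dominant ninth flat five: E G♯ B♭ D F♯
EM9: E G♯ B D♯ F♯
Common to both → E, G♯, F♯.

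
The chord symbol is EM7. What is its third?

G#

Root of EM7 = E. The 3rd is a major 3rd: E up a major 3rd → G#.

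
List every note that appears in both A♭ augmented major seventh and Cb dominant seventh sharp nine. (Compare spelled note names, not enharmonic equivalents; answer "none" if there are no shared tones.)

A♭ augmented major seventh = Ab, C, E, G.
Cb dominant seventh sharp nine = Cb, Eb, Gb, Bbb, D.
Shared: none.

none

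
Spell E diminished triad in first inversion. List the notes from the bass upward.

G – B-flat – E

E diminished triad = E–G–B-flat; first inversion → third (G) lowest.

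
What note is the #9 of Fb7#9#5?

Root of Fb7#9#5 = Fb. The 9th is an augmented 9th: Fb up an augmented 9th → G.

G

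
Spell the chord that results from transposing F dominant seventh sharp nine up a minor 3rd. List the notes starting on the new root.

A minor 3rd up from F is A-flat, so the new chord is A-flat dominant seventh sharp nine.
A-flat — root
C — major 3rd
E-flat — perfect 5th
G-flat — minor 7th
B — augmented 9th

A-flat  C  E-flat  G-flat  B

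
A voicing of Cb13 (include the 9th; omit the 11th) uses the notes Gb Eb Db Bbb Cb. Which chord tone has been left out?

Ab

Cb13 = Cb, Eb, Gb, Bbb, Db, Ab. The voicing lacks the 13th (major 13th), Ab.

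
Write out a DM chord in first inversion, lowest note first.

F♯, A, D

DM = D–F♯–A; first inversion → third (F♯) lowest.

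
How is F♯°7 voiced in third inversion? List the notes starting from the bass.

Eb  F#  A  C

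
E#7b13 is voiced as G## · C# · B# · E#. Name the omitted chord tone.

The full E#7b13 chord is E#, G##, B#, D#, C#.
Comparing with the voicing, the minor 7th (7th) — D# — is absent.

D#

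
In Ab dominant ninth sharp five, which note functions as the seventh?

G♭

Root of Ab dominant ninth sharp five = A♭. The 7th is a minor 7th: A♭ up a minor 7th → G♭.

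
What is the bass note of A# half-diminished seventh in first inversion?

C-sharp

A# half-diminished seventh in root position is A-sharp–C-sharp–E–G-sharp.
First inversion places the third in the bass, which is C-sharp.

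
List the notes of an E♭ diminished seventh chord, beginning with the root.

E♭ diminished seventh is a diminished seventh built on E♭.
E♭ — root
G♭ — minor 3rd
B𝄫 — diminished 5th
D𝄫 — diminished 7th

E♭ – G♭ – B𝄫 – D𝄫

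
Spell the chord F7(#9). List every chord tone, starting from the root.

F, A, C, Eb, G#

F7(#9): dominant seventh sharp nine on F.
F — root
A — major 3rd
C — perfect 5th
Eb — minor 7th
G# — augmented 9th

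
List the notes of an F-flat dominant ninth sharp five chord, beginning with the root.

F-flat dominant ninth sharp five: dominant ninth sharp five on Fb.
Fb — root
Ab — major 3rd
C — augmented 5th
Ebb — minor 7th
Gb — major 9th

Fb – Ab – C – Ebb – Gb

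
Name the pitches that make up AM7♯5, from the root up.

A, C#, E#, G#

AM7♯5 is an augmented major seventh built on A.
A — root
C# — major 3rd
E# — augmented 5th
G# — major 7th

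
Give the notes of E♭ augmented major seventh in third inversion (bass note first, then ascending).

D, Eb, G, B

E♭ augmented major seventh = Eb–G–B–D; third inversion → seventh (D) lowest.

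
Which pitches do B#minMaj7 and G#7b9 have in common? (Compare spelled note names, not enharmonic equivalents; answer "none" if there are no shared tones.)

B#  D#

B#minMaj7: B# D# F## A##
G#7b9: G# B# D# F# A
Common to both → B#, D#.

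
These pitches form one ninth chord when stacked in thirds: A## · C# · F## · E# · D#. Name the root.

D#

Arranged so that each adjacent pair is a third by letter name: D# – F## – A## – C# – E#.
The bottom of that stack, D#, is the root (this is D# dominant ninth sharp five).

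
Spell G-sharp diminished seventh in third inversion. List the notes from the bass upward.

F – G# – B – D

In root position, G-sharp diminished seventh is G#–B–D–F.
Third inversion puts the seventh (F) in the bass.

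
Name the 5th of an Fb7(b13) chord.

Cb

Root of Fb7(b13) = Fb. The 5th is a perfect 5th: Fb up a perfect 5th → Cb.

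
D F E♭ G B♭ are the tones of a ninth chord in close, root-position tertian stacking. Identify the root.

Stacking in thirds gives E♭ – G – B♭ – D – F, so E♭ is the root — E♭ major ninth.

E♭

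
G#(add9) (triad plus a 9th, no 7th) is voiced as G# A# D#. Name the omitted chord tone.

B#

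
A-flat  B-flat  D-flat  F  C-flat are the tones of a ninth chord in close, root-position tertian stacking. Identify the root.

Stacking in thirds gives B-flat – D-flat – F – A-flat – C-flat, so B-flat is the root — B-flat minor seventh flat nine.

B-flat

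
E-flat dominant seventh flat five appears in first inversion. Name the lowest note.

E-flat dominant seventh flat five in root position is E♭–G–B𝄫–D♭.
First inversion places the third in the bass, which is G.

G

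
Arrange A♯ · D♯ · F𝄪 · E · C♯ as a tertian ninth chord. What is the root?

Arranged so that each adjacent pair is a third by letter name: D♯ – F𝄪 – A♯ – C♯ – E.
The bottom of that stack, D♯, is the root (this is D♯ dominant seventh flat nine).

D♯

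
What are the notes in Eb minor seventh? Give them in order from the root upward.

Eb – Gb – Bb – Db

Eb minor seventh: minor seventh on Eb.
Eb — root
Gb — minor 3rd
Bb — perfect 5th
Db — minor 7th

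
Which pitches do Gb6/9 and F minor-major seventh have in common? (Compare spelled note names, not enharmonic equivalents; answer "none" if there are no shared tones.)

Ab

Gb6/9: Gb Bb Db Eb Ab
F minor-major seventh: F Ab C E
Common to both → Ab.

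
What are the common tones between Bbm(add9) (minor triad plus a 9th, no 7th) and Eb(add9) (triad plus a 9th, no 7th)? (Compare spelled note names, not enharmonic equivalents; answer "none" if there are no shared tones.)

Bb  F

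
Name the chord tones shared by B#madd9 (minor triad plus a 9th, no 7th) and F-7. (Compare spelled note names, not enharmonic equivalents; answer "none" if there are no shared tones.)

none

B#madd9: B♯ D♯ F𝄪 C𝄪
F-7: F A♭ C E♭
Common to both → none.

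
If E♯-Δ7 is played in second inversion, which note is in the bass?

E♯-Δ7 = E♯–G♯–B♯–D𝄪. Second inversion → fifth in the bass = B♯.

B♯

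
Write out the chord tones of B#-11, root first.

Root B#, quality minor eleventh:
root → B#
3rd (minor 3rd) → D#
5th (perfect 5th) → F##
7th (minor 7th) → A#
9th (major 9th) → C##
11th (perfect 11th) → E#

B#, D#, F##, A#, C##, E#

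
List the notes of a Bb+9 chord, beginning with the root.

Bb+9: dominant ninth sharp five on B♭.
root → B♭
3rd (major 3rd) → D
5th (augmented 5th) → F♯
7th (minor 7th) → A♭
9th (major 9th) → C

B♭, D, F♯, A♭, C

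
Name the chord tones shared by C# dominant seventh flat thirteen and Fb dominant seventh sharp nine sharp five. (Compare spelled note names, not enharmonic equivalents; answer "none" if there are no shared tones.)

C# dominant seventh flat thirteen = C-sharp, E-sharp, G-sharp, B, A.
Fb dominant seventh sharp nine sharp five = F-flat, A-flat, C, E-double-flat, G.
Shared: none.

none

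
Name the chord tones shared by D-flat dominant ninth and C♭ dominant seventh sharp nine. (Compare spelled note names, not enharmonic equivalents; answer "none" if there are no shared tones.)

D-flat dominant ninth: D-flat F A-flat C-flat E-flat
C♭ dominant seventh sharp nine: C-flat E-flat G-flat B-double-flat D
Common to both → C-flat, E-flat.

C-flat – E-flat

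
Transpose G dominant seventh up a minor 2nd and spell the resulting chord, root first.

A-flat  C  E-flat  G-flat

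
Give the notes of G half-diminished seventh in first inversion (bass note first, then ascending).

B♭ D♭ F G

G half-diminished seventh = G–B♭–D♭–F; first inversion → third (B♭) lowest.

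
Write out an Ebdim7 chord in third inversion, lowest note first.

In root position, Ebdim7 is Eb–Gb–Bbb–Dbb.
Third inversion puts the seventh (Dbb) in the bass.

Dbb, Eb, Gb, Bbb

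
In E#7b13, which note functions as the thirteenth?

Root of E#7b13 = E#. The 13th is a minor 13th: E# up a minor 13th → C#.

C#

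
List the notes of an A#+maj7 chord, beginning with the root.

Root A#, quality augmented major seventh:
Root: A#
Major 3rd (3rd): C##
Augmented 5th (5th): E##
Major 7th (7th): G##

A# – C## – E## – G##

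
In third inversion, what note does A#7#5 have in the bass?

G#

A#7#5 = A#–C##–E##–G#. Third inversion → seventh in the bass = G#.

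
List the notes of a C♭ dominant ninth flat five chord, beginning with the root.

C♭ dominant ninth flat five is a dominant ninth flat five built on Cb.
root → Cb
3rd (major 3rd) → Eb
5th (diminished 5th) → Gbb
7th (minor 7th) → Bbb
9th (major 9th) → Db

Cb – Eb – Gbb – Bbb – Db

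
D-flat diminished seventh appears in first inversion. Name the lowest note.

D-flat diminished seventh = D♭–F♭–A𝄫–C𝄫. First inversion → third in the bass = F♭.

F♭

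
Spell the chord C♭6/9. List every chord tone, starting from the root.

Root Cb, quality six-nine:
root → Cb
3rd (major 3rd) → Eb
5th (perfect 5th) → Gb
6th (major 6th) → Ab
9th (major 9th) → Db

Cb, Eb, Gb, Ab, Db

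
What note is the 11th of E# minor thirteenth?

Root of E# minor thirteenth = E#. The 11th is a perfect 11th: E# up a perfect 11th → A#.

A#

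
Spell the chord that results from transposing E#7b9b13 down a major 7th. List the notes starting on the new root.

F#, A#, C#, E, G, D

E# down a major 7th → F#. New chord: F# dominant seventh flat nine flat thirteen.
Root: F#
Major 3rd (3rd): A#
Perfect 5th (5th): C#
Minor 7th (7th): E
Minor 9th (9th): G
Minor 13th (13th): D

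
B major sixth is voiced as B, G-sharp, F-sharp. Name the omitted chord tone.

The full B major sixth chord is B, D-sharp, F-sharp, G-sharp.
Comparing with the voicing, the major 3rd (3rd) — D-sharp — is absent.

D-sharp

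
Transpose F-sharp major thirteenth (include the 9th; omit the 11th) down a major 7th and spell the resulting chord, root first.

G B D F-sharp A E

A major 7th down from F-sharp is G, so the new chord is G major thirteenth.
- root: G
- major 3rd: B
- perfect 5th: D
- major 7th: F-sharp
- major 9th: A
- major 13th: E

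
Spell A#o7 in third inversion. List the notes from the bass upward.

G, A#, C#, E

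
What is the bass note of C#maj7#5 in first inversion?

C#maj7#5 in root position is C#–E#–G##–B#.
First inversion places the third in the bass, which is E#.

E#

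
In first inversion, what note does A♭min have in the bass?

A♭min in root position is A♭–C♭–E♭.
First inversion places the third in the bass, which is C♭.

C♭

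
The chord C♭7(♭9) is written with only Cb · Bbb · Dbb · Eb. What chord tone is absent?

Gb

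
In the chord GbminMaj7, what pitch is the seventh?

Root of GbminMaj7 = Gb. The 7th is a major 7th: Gb up a major 7th → F.

F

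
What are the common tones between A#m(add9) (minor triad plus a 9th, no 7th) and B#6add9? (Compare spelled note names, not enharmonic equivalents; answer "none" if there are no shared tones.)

A#m(add9) = A#, C#, E#, B#.
B#6add9 = B#, D##, F##, G##, C##.
Shared: B#.

B#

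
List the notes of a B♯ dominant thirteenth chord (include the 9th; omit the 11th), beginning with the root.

B-sharp, D-double-sharp, F-double-sharp, A-sharp, C-double-sharp, G-double-sharp

B♯ dominant thirteenth is a dominant thirteenth built on B-sharp.
Root: B-sharp
Major 3rd (3rd): D-double-sharp
Perfect 5th (5th): F-double-sharp
Minor 7th (7th): A-sharp
Major 9th (9th): C-double-sharp
Major 13th (13th): G-double-sharp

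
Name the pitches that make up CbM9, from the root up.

Cb – Eb – Gb – Bb – Db

CbM9 is a major ninth built on Cb.
Root: Cb
Major 3rd (3rd): Eb
Perfect 5th (5th): Gb
Major 7th (7th): Bb
Major 9th (9th): Db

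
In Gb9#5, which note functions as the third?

Bb

Root of Gb9#5 = Gb. The 3rd is a major 3rd: Gb up a major 3rd → Bb.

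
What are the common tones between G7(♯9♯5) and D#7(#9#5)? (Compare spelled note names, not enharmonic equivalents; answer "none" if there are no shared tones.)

G7(♯9♯5): G B D♯ F A♯
D#7(#9#5): D♯ F𝄪 A𝄪 C♯ E𝄪
Common to both → D♯.

D♯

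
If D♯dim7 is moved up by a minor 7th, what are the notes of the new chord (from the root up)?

C♯, E, G, B♭

Transposed root: D♯ → C♯ (minor 7th up). So we spell C♯ diminished seventh:
- root: C♯
- minor 3rd: E
- diminished 5th: G
- diminished 7th: B♭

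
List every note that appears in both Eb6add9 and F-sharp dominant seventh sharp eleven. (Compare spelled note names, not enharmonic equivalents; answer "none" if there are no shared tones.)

none

Eb6add9: Eb G Bb C F
F-sharp dominant seventh sharp eleven: F# A# C# E B#
Common to both → none.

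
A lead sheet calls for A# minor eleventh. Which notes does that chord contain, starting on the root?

A#, C#, E#, G#, B#, D#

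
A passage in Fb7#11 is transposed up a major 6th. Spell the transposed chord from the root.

Fb up a major 6th → Db. New chord: Db dominant seventh sharp eleven.
root → Db
3rd (major 3rd) → F
5th (perfect 5th) → Ab
7th (minor 7th) → Cb
11th (augmented 11th) → G

Db – F – Ab – Cb – G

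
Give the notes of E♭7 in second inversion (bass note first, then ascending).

Bb Db Eb G

E♭7 = Eb–G–Bb–Db; second inversion → fifth (Bb) lowest.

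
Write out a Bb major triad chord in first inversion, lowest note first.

D – F – B-flat

Bb major triad = B-flat–D–F; first inversion → third (D) lowest.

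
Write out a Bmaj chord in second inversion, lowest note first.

Bmaj = B–D#–F#; second inversion → fifth (F#) lowest.

F# – B – D#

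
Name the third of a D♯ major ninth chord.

F-double-sharp

Root of D♯ major ninth = D-sharp. The 3rd is a major 3rd: D-sharp up a major 3rd → F-double-sharp.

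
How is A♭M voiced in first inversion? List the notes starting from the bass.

C – Eb – Ab

In root position, A♭M is Ab–C–Eb.
First inversion puts the third (C) in the bass.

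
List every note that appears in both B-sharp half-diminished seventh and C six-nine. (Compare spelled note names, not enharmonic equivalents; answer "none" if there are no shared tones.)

B-sharp half-diminished seventh: B-sharp D-sharp F-sharp A-sharp
C six-nine: C E G A D
Common to both → none.

none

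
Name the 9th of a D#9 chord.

E#

Root of D#9 = D#. The 9th is a major 9th: D# up a major 9th → E#.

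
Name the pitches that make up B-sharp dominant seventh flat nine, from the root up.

B-sharp – D-double-sharp – F-double-sharp – A-sharp – C-sharp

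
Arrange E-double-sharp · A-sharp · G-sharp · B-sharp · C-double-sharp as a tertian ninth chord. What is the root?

A-sharp

Stacking in thirds gives A-sharp – C-double-sharp – E-double-sharp – G-sharp – B-sharp, so A-sharp is the root — A-sharp dominant ninth sharp five.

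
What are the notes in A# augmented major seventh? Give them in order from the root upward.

A# – C## – E## – G##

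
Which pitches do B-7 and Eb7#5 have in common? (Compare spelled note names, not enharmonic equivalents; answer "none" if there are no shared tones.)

B

B-7 = B, D, F#, A.
Eb7#5 = Eb, G, B, Db.
Shared: B.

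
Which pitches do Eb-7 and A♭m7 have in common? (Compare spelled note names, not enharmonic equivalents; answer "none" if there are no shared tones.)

Eb, Gb

Eb-7: Eb Gb Bb Db
A♭m7: Ab Cb Eb Gb
Common to both → Eb, Gb.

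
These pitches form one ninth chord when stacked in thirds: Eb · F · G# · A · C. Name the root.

Stacking in thirds gives F – A – C – Eb – G#, so F is the root — F dominant seventh sharp nine.

F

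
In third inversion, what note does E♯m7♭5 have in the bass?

D♯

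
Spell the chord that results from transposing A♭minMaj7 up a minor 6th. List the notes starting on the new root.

A minor 6th up from Ab is Fb, so the new chord is Fb minor-major seventh.
Fb — root
Abb — minor 3rd
Cb — perfect 5th
Eb — major 7th

Fb – Abb – Cb – Eb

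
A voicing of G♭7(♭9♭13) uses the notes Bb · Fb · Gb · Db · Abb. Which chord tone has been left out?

The full G♭7(♭9♭13) chord is Gb, Bb, Db, Fb, Abb, Ebb.
Comparing with the voicing, the minor 13th (13th) — Ebb — is absent.

Ebb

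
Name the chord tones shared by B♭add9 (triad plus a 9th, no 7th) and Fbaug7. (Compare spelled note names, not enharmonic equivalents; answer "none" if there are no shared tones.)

C

B♭add9 = Bb, D, F, C.
Fbaug7 = Fb, Ab, C, Ebb.
Shared: C.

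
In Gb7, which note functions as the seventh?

Fb

Gb7 is built on Gb; its 7th is a minor 7th above the root.
A seventh above G uses the letter F, and the minor 7th above Gb is Fb.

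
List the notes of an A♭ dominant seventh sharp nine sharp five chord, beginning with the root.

A♭ dominant seventh sharp nine sharp five: dominant seventh sharp nine sharp five on Ab.
root → Ab
3rd (major 3rd) → C
5th (augmented 5th) → E
7th (minor 7th) → Gb
9th (augmented 9th) → B

Ab C E Gb B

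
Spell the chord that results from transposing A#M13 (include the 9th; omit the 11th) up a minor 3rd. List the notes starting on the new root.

C♯ E♯ G♯ B♯ D♯ A♯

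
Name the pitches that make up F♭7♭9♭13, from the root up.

F♭7♭9♭13 is a dominant seventh flat nine flat thirteen built on Fb.
root → Fb
3rd (major 3rd) → Ab
5th (perfect 5th) → Cb
7th (minor 7th) → Ebb
9th (minor 9th) → Gbb
13th (minor 13th) → Dbb

Fb  Ab  Cb  Ebb  Gbb  Dbb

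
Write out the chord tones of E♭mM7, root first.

E♭mM7: minor-major seventh on E♭.
Root: E♭
Minor 3rd (3rd): G♭
Perfect 5th (5th): B♭
Major 7th (7th): D

E♭ G♭ B♭ D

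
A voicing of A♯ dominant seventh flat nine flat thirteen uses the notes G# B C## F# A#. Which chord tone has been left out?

E#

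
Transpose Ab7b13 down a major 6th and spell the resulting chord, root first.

Transposed root: Ab → Cb (major 6th down). So we spell Cb dominant seventh flat thirteen:
Root: Cb
Major 3rd (3rd): Eb
Perfect 5th (5th): Gb
Minor 7th (7th): Bbb
Minor 13th (13th): Abb

Cb – Eb – Gb – Bbb – Abb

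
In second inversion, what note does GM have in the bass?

GM in root position is G–B–D.
Second inversion places the fifth in the bass, which is D.

D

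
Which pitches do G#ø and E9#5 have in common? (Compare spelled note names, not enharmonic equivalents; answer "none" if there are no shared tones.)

G#, D, F#

G#ø: G# B D F#
E9#5: E G# B# D F#
Common to both → G#, D, F#.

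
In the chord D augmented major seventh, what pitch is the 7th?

C-sharp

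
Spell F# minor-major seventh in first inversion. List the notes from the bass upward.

In root position, F# minor-major seventh is F#–A–C#–E#.
First inversion puts the third (A) in the bass.

A – C# – E# – F#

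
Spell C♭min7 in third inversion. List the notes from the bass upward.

Bbb Cb Ebb Gb

C♭min7 = Cb–Ebb–Gb–Bbb; third inversion → seventh (Bbb) lowest.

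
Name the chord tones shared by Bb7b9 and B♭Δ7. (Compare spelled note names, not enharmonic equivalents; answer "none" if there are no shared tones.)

Bb7b9: Bb D F Ab Cb
B♭Δ7: Bb D F A
Common to both → Bb, D, F.

Bb  D  F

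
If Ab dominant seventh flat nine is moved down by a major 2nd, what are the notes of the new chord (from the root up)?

Gb, Bb, Db, Fb, Abb

Ab down a major 2nd → Gb. New chord: Gb dominant seventh flat nine.
root → Gb
3rd (major 3rd) → Bb
5th (perfect 5th) → Db
7th (minor 7th) → Fb
9th (minor 9th) → Abb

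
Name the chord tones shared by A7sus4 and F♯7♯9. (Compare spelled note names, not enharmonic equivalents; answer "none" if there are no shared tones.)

E

A7sus4: A D E G
F♯7♯9: F♯ A♯ C♯ E G𝄪
Common to both → E.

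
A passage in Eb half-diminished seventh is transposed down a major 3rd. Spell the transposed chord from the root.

E-flat down a major 3rd → C-flat. New chord: C-flat half-diminished seventh.
C-flat — root
E-double-flat — minor 3rd
G-double-flat — diminished 5th
B-double-flat — minor 7th

C-flat, E-double-flat, G-double-flat, B-double-flat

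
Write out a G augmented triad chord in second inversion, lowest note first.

D#, G, B

In root position, G augmented triad is G–B–D#.
Second inversion puts the fifth (D#) in the bass.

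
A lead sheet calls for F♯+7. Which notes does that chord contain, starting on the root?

F♯+7: augmented seventh on F#.
- root: F#
- major 3rd: A#
- augmented 5th: C##
- minor 7th: E

F#, A#, C##, E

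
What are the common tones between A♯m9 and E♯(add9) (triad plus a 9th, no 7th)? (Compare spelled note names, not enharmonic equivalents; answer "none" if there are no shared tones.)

E#, B#

A♯m9 = A#, C#, E#, G#, B#.
E♯(add9) = E#, G##, B#, F##.
Shared: E#, B#.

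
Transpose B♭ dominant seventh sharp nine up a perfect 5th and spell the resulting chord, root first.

F, A, C, E-flat, G-sharp

Transposed root: B-flat → F (perfect 5th up). So we spell F dominant seventh sharp nine:
root → F
3rd (major 3rd) → A
5th (perfect 5th) → C
7th (minor 7th) → E-flat
9th (augmented 9th) → G-sharp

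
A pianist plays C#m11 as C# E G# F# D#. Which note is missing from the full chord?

B

The full C#m11 chord is C#, E, G#, B, D#, F#.
Comparing with the voicing, the minor 7th (7th) — B — is absent.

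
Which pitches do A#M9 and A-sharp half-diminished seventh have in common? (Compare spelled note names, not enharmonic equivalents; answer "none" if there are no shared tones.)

A#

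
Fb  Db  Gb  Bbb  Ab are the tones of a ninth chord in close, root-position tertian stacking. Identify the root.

Gb

Arranged so that each adjacent pair is a third by letter name: Gb – Bbb – Db – Fb – Ab.
The bottom of that stack, Gb, is the root (this is Gb minor ninth).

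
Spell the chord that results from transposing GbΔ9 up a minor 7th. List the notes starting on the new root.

A minor 7th up from G♭ is F♭, so the new chord is F♭ major ninth.
Root: F♭
Major 3rd (3rd): A♭
Perfect 5th (5th): C♭
Major 7th (7th): E♭
Major 9th (9th): G♭

F♭, A♭, C♭, E♭, G♭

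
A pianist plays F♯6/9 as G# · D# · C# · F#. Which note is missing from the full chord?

F♯6/9 = F#, A#, C#, D#, G#. The voicing lacks the 3rd (major 3rd), A#.

A#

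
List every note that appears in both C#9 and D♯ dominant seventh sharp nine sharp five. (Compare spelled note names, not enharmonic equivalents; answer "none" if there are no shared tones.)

C♯  D♯

C#9: C♯ E♯ G♯ B D♯
D♯ dominant seventh sharp nine sharp five: D♯ F𝄪 A𝄪 C♯ E𝄪
Common to both → C♯, D♯.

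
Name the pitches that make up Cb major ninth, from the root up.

C-flat, E-flat, G-flat, B-flat, D-flat

Cb major ninth: major ninth on C-flat.
C-flat — root
E-flat — major 3rd
G-flat — perfect 5th
B-flat — major 7th
D-flat — major 9th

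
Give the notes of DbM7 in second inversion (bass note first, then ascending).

Ab, C, Db, F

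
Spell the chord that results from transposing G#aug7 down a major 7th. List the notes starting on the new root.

A  C#  E#  G

A major 7th down from G# is A, so the new chord is A augmented seventh.
- root: A
- major 3rd: C#
- augmented 5th: E#
- minor 7th: G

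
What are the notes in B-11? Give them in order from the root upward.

B-11 is a minor eleventh built on B.
root → B
3rd (minor 3rd) → D
5th (perfect 5th) → F#
7th (minor 7th) → A
9th (major 9th) → C#
11th (perfect 11th) → E

B D F# A C# E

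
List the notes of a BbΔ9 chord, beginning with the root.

BbΔ9: major ninth on Bb.
root → Bb
3rd (major 3rd) → D
5th (perfect 5th) → F
7th (major 7th) → A
9th (major 9th) → C

Bb D F A C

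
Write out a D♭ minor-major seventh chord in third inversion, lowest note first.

D♭ minor-major seventh = D-flat–F-flat–A-flat–C; third inversion → seventh (C) lowest.

C D-flat F-flat A-flat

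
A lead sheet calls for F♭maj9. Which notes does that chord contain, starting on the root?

Fb, Ab, Cb, Eb, Gb

Root Fb, quality major ninth:
root → Fb
3rd (major 3rd) → Ab
5th (perfect 5th) → Cb
7th (major 7th) → Eb
9th (major 9th) → Gb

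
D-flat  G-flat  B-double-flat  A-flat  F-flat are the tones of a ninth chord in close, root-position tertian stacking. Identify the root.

Stacking in thirds gives G-flat – B-double-flat – D-flat – F-flat – A-flat, so G-flat is the root — G-flat minor ninth.

G-flat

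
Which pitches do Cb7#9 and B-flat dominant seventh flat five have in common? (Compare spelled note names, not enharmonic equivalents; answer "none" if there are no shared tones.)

D

Cb7#9: Cb Eb Gb Bbb D
B-flat dominant seventh flat five: Bb D Fb Ab
Common to both → D.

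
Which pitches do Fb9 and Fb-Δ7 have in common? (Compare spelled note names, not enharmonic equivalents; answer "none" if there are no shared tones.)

F♭ – C♭

Fb9: F♭ A♭ C♭ E𝄫 G♭
Fb-Δ7: F♭ A𝄫 C♭ E♭
Common to both → F♭, C♭.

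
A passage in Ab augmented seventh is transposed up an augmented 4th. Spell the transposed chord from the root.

Transposed root: A-flat → D (augmented 4th up). So we spell D augmented seventh:
root → D
3rd (major 3rd) → F-sharp
5th (augmented 5th) → A-sharp
7th (minor 7th) → C

D, F-sharp, A-sharp, C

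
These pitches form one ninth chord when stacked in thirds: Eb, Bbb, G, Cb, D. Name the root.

Stacking in thirds gives Cb – Eb – G – Bbb – D, so Cb is the root — Cb dominant seventh sharp nine sharp five.

Cb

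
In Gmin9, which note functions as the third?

Root of Gmin9 = G. The 3rd is a minor 3rd: G up a minor 3rd → B♭.

B♭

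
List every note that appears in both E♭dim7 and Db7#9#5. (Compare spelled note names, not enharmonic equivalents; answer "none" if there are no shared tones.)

E♭dim7: Eb Gb Bbb Dbb
Db7#9#5: Db F A Cb E
Common to both → none.

none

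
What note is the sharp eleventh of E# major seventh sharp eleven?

E# major seventh sharp eleven is built on E#; its 11th is an augmented 11th above the root.
A fourth above E uses the letter A, and the augmented 11th above E# is A##.

A##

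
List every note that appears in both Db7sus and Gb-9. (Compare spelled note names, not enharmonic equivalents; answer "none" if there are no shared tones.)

Db  Gb  Ab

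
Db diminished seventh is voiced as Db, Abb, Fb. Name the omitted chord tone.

Cbb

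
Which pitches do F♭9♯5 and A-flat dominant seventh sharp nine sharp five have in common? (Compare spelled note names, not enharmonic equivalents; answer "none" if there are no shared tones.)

A♭ C G♭

F♭9♯5: F♭ A♭ C E𝄫 G♭
A-flat dominant seventh sharp nine sharp five: A♭ C E G♭ B
Common to both → A♭, C, G♭.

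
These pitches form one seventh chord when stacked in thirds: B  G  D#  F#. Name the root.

Arranged so that each adjacent pair is a third by letter name: G – B – D# – F#.
The bottom of that stack, G, is the root (this is G augmented major seventh).

G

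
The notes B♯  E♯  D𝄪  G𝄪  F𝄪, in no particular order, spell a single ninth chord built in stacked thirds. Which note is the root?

Arranged so that each adjacent pair is a third by letter name: E♯ – G𝄪 – B♯ – D𝄪 – F𝄪.
The bottom of that stack, E♯, is the root (this is E♯ major ninth).

E♯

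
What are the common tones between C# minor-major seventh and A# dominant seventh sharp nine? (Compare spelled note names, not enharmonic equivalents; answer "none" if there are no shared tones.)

G-sharp

C# minor-major seventh: C-sharp E G-sharp B-sharp
A# dominant seventh sharp nine: A-sharp C-double-sharp E-sharp G-sharp B-double-sharp
Common to both → G-sharp.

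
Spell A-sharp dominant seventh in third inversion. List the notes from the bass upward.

In root position, A-sharp dominant seventh is A#–C##–E#–G#.
Third inversion puts the seventh (G#) in the bass.

G# A# C## E#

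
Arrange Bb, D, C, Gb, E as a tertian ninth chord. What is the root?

Arranged so that each adjacent pair is a third by letter name: C – E – Gb – Bb – D.
The bottom of that stack, C, is the root (this is C dominant ninth flat five).

C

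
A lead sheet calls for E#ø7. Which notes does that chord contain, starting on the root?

E#, G#, B, D#

E#ø7 is a half-diminished seventh built on E#.
root → E#
3rd (minor 3rd) → G#
5th (diminished 5th) → B
7th (minor 7th) → D#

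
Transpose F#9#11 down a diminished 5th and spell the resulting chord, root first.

A diminished 5th down from F♯ is B♯, so the new chord is B♯ dominant ninth sharp eleven.
B♯ — root
D𝄪 — major 3rd
F𝄪 — perfect 5th
A♯ — minor 7th
C𝄪 — major 9th
E𝄪 — augmented 11th

B♯  D𝄪  F𝄪  A♯  C𝄪  E𝄪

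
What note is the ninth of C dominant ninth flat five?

D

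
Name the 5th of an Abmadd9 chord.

Root of Abmadd9 = Ab. The 5th is a perfect 5th: Ab up a perfect 5th → Eb.

Eb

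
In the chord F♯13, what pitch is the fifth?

Root of F♯13 = F#. The 5th is a perfect 5th: F# up a perfect 5th → C#.

C#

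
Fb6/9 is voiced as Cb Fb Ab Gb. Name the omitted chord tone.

Db

The full Fb6/9 chord is Fb, Ab, Cb, Db, Gb.
Comparing with the voicing, the major 6th (6th) — Db — is absent.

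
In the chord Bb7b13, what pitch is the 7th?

Ab

Root of Bb7b13 = Bb. The 7th is a minor 7th: Bb up a minor 7th → Ab.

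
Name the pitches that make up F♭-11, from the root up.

F♭-11 is a minor eleventh built on F♭.
F♭ — root
A𝄫 — minor 3rd
C♭ — perfect 5th
E𝄫 — minor 7th
G♭ — major 9th
B𝄫 — perfect 11th

F♭, A𝄫, C♭, E𝄫, G♭, B𝄫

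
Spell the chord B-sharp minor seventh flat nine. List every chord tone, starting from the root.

B# D# F## A# C#

B-sharp minor seventh flat nine is a minor seventh flat nine built on B#.
root → B#
3rd (minor 3rd) → D#
5th (perfect 5th) → F##
7th (minor 7th) → A#
9th (minor 9th) → C#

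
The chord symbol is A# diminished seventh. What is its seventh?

G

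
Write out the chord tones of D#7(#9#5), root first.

D#7(#9#5): dominant seventh sharp nine sharp five on D#.
root → D#
3rd (major 3rd) → F##
5th (augmented 5th) → A##
7th (minor 7th) → C#
9th (augmented 9th) → E##

D# F## A## C# E##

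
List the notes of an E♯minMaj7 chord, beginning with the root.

E♯minMaj7 is a minor-major seventh built on E#.
E# — root
G# — minor 3rd
B# — perfect 5th
D## — major 7th

E#, G#, B#, D##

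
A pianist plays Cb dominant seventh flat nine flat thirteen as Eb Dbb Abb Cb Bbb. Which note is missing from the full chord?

Cb dominant seventh flat nine flat thirteen = Cb, Eb, Gb, Bbb, Dbb, Abb. The voicing lacks the 5th (perfect 5th), Gb.

Gb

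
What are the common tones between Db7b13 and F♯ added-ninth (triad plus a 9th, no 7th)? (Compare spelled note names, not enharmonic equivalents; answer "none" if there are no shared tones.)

none

Db7b13: Db F Ab Cb Bbb
F♯ added-ninth: F# A# C# G#
Common to both → none.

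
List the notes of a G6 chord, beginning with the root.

G B D E

G6 is a major sixth built on G.
root → G
3rd (major 3rd) → B
5th (perfect 5th) → D
6th (major 6th) → E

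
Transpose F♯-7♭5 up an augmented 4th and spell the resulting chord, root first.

Transposed root: F♯ → B♯ (augmented 4th up). So we spell B♯ half-diminished seventh:
B♯ — root
D♯ — minor 3rd
F♯ — diminished 5th
A♯ — minor 7th

B♯, D♯, F♯, A♯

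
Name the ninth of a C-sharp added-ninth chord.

Root of C-sharp added-ninth = C-sharp. The 9th is a major 9th: C-sharp up a major 9th → D-sharp.

D-sharp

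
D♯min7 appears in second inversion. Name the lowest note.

A#

D♯min7 in root position is D#–F#–A#–C#.
Second inversion places the fifth in the bass, which is A#.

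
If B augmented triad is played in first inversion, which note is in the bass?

B augmented triad in root position is B–D#–F##.
First inversion places the third in the bass, which is D#.

D#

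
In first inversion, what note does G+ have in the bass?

G+ = G–B–D#. First inversion → third in the bass = B.

B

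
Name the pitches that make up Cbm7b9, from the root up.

Cbm7b9 is a minor seventh flat nine built on C♭.
root → C♭
3rd (minor 3rd) → E𝄫
5th (perfect 5th) → G♭
7th (minor 7th) → B𝄫
9th (minor 9th) → D𝄫

C♭ – E𝄫 – G♭ – B𝄫 – D𝄫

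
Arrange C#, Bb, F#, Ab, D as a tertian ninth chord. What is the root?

Stacking in thirds gives Bb – D – F# – Ab – C#, so Bb is the root — Bb dominant seventh sharp nine sharp five.

Bb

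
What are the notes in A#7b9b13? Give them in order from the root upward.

A#, C##, E#, G#, B, F#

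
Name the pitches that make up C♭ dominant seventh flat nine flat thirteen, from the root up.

C♭ dominant seventh flat nine flat thirteen: dominant seventh flat nine flat thirteen on C-flat.
C-flat — root
E-flat — major 3rd
G-flat — perfect 5th
B-double-flat — minor 7th
D-double-flat — minor 9th
A-double-flat — minor 13th

C-flat – E-flat – G-flat – B-double-flat – D-double-flat – A-double-flat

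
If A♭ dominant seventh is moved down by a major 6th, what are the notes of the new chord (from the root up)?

C-flat E-flat G-flat B-double-flat

A-flat down a major 6th → C-flat. New chord: C-flat dominant seventh.
- root: C-flat
- major 3rd: E-flat
- perfect 5th: G-flat
- minor 7th: B-double-flat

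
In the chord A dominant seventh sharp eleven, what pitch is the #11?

Root of A dominant seventh sharp eleven = A. The 11th is an augmented 11th: A up an augmented 11th → D-sharp.

D-sharp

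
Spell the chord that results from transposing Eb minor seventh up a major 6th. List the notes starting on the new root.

Transposed root: Eb → C (major 6th up). So we spell C minor seventh:
Root: C
Minor 3rd (3rd): Eb
Perfect 5th (5th): G
Minor 7th (7th): Bb

C  Eb  G  Bb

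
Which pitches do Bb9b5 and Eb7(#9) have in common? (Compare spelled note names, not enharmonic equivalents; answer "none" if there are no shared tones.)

Bb

Bb9b5 = Bb, D, Fb, Ab, C.
Eb7(#9) = Eb, G, Bb, Db, F#.
Shared: Bb.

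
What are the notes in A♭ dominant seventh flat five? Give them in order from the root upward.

A-flat C E-double-flat G-flat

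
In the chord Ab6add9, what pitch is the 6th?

F

Ab6add9 is built on Ab; its 6th is a major 6th above the root.
A sixth above A uses the letter F, and the major 6th above Ab is F.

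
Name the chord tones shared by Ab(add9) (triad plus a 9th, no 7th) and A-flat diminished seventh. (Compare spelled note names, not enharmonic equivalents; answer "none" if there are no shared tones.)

Ab

Ab(add9) = Ab, C, Eb, Bb.
A-flat diminished seventh = Ab, Cb, Ebb, Gbb.
Shared: Ab.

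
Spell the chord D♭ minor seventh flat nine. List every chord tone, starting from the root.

D♭, F♭, A♭, C♭, E𝄫

Root D♭, quality minor seventh flat nine:
Root: D♭
Minor 3rd (3rd): F♭
Perfect 5th (5th): A♭
Minor 7th (7th): C♭
Minor 9th (9th): E𝄫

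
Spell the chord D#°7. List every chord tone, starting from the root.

D#°7 is a diminished seventh built on D#.
D# — root
F# — minor 3rd
A — diminished 5th
C — diminished 7th

D# – F# – A – C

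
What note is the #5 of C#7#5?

G##

C#7#5 is built on C#; its 5th is an augmented 5th above the root.
A fifth above C uses the letter G, and the augmented 5th above C# is G##.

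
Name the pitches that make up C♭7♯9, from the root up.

Cb, Eb, Gb, Bbb, D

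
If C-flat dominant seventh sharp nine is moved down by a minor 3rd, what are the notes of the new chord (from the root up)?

A-flat, C, E-flat, G-flat, B

Transposed root: C-flat → A-flat (minor 3rd down). So we spell A-flat dominant seventh sharp nine:
A-flat — root
C — major 3rd
E-flat — perfect 5th
G-flat — minor 7th
B — augmented 9th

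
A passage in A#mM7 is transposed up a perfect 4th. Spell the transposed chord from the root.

A perfect 4th up from A# is D#, so the new chord is D# minor-major seventh.
- root: D#
- minor 3rd: F#
- perfect 5th: A#
- major 7th: C##

D#, F#, A#, C##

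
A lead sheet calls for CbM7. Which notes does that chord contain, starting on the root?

CbM7: major seventh on Cb.
Root: Cb
Major 3rd (3rd): Eb
Perfect 5th (5th): Gb
Major 7th (7th): Bb

Cb Eb Gb Bb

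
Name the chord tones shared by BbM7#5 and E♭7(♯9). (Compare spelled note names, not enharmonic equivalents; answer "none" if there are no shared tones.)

Bb, F#

BbM7#5: Bb D F# A
E♭7(♯9): Eb G Bb Db F#
Common to both → Bb, F#.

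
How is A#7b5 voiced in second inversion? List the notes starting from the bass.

E, G#, A#, C##

A#7b5 = A#–C##–E–G#; second inversion → fifth (E) lowest.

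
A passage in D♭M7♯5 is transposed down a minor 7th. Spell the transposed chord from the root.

A minor 7th down from Db is Eb, so the new chord is Eb augmented major seventh.
Root: Eb
Major 3rd (3rd): G
Augmented 5th (5th): B
Major 7th (7th): D

Eb, G, B, D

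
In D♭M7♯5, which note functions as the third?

F

Root of D♭M7♯5 = Db. The 3rd is a major 3rd: Db up a major 3rd → F.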